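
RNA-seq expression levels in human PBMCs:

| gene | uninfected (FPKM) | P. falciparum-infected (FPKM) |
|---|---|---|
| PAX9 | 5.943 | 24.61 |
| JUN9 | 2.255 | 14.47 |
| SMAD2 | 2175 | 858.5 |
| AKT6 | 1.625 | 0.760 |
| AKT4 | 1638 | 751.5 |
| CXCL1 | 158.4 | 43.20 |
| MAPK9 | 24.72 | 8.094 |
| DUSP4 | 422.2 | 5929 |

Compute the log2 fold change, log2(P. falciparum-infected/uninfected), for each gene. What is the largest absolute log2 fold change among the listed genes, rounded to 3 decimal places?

log2(24.61/5.943) = 2.050  (PAX9)
log2(14.47/2.255) = 2.682  (JUN9)
log2(858.5/2175) = -1.341  (SMAD2)
log2(0.760/1.625) = -1.096  (AKT6)
log2(751.5/1638) = -1.124  (AKT4)
log2(43.20/158.4) = -1.874  (CXCL1)
log2(8.094/24.72) = -1.611  (MAPK9)
log2(5929/422.2) = 3.812  (DUSP4)
The largest magnitude belongs to DUSP4.

3.812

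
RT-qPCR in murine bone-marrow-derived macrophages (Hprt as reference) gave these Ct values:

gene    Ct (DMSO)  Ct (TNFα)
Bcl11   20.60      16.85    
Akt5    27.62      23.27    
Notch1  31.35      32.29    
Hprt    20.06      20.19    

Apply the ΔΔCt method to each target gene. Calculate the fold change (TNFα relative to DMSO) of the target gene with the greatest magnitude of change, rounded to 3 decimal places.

Bcl11: ΔΔCt = (16.85−20.19) − (20.60−20.06) = -3.34 − 0.54 = -3.88; fold change = 2^3.88 = 14.723
Akt5: ΔΔCt = (23.27−20.19) − (27.62−20.06) = 3.08 − 7.56 = -4.48; fold change = 2^4.48 = 22.316
Notch1: ΔΔCt = (32.29−20.19) − (31.35−20.06) = 12.10 − 11.29 = 0.81; fold change = 2^-0.81 = 0.570
Akt5 has the largest |ΔΔCt| = 4.48.

22.316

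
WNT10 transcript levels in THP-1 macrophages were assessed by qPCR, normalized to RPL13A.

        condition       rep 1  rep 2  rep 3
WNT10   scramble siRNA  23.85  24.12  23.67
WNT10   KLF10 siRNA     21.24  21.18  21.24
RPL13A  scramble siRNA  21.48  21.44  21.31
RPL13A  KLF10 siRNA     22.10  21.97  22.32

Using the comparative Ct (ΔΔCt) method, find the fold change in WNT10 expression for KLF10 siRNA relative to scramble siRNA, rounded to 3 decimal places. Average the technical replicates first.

10.411

Mean Ct: WNT10 scramble siRNA 23.880; WNT10 KLF10 siRNA 21.220; RPL13A scramble siRNA 21.410; RPL13A KLF10 siRNA 22.130
ΔCt(scramble siRNA) = 23.880 − 21.410 = 2.470
ΔCt(KLF10 siRNA) = 21.220 − 22.130 = -0.910
ΔΔCt = -0.910 − 2.470 = -3.380
Fold change = 2^(−(-3.380)) = 2^3.380 = 10.4107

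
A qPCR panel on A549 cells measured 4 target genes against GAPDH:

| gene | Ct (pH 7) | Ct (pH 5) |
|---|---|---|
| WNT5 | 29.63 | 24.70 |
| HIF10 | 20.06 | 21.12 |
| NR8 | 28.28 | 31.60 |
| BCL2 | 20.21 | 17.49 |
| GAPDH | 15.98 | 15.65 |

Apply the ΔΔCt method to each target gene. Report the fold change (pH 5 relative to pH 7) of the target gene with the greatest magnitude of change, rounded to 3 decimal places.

WNT5: ΔΔCt = (24.70−15.65) − (29.63−15.98) = 9.05 − 13.65 = -4.60; fold change = 2^4.60 = 24.251
HIF10: ΔΔCt = (21.12−15.65) − (20.06−15.98) = 5.47 − 4.08 = 1.39; fold change = 2^-1.39 = 0.382
NR8: ΔΔCt = (31.60−15.65) − (28.28−15.98) = 15.95 − 12.30 = 3.65; fold change = 2^-3.65 = 0.080
BCL2: ΔΔCt = (17.49−15.65) − (20.21−15.98) = 1.84 − 4.23 = -2.39; fold change = 2^2.39 = 5.242
WNT5 has the largest |ΔΔCt| = 4.60.

24.251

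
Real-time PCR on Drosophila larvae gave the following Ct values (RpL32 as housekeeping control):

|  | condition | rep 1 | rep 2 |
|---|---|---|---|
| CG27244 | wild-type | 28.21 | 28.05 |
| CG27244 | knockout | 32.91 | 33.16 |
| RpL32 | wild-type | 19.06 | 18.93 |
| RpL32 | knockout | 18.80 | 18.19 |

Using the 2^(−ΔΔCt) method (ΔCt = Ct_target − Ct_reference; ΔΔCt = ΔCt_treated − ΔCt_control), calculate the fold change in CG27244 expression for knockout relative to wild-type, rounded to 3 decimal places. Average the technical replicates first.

Mean Ct: CG27244 wild-type 28.130; CG27244 knockout 33.035; RpL32 wild-type 18.995; RpL32 knockout 18.495
ΔCt(wild-type) = 28.130 − 18.995 = 9.135
ΔCt(knockout) = 33.035 − 18.495 = 14.540
ΔΔCt = 14.540 − 9.135 = 5.405
Fold change = 2^(−5.405) = 0.0236

0.024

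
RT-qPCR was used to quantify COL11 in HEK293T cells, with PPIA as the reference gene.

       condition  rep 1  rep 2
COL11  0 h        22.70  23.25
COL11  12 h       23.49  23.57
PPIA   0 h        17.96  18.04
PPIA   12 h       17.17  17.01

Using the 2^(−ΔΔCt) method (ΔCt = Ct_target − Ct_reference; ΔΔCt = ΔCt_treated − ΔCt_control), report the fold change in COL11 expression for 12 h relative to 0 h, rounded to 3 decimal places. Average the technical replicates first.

0.362

Mean Ct: COL11 0 h 22.975; COL11 12 h 23.530; PPIA 0 h 18.000; PPIA 12 h 17.090
ΔCt(0 h) = 22.975 − 18.000 = 4.975
ΔCt(12 h) = 23.530 − 17.090 = 6.440
ΔΔCt = 6.440 − 4.975 = 1.465
Fold change = 2^(−1.465) = 0.3622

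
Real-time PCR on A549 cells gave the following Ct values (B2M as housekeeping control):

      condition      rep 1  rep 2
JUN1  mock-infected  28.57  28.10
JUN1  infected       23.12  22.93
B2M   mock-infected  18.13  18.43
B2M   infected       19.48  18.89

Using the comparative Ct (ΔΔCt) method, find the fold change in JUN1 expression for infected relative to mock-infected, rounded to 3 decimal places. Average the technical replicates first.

Mean Ct: JUN1 mock-infected 28.335; JUN1 infected 23.025; B2M mock-infected 18.280; B2M infected 19.185
ΔCt(mock-infected) = 28.335 − 18.280 = 10.055
ΔCt(infected) = 23.025 − 19.185 = 3.840
ΔΔCt = 3.840 − 10.055 = -6.215
Fold change = 2^(−(-6.215)) = 2^6.215 = 74.2851

74.285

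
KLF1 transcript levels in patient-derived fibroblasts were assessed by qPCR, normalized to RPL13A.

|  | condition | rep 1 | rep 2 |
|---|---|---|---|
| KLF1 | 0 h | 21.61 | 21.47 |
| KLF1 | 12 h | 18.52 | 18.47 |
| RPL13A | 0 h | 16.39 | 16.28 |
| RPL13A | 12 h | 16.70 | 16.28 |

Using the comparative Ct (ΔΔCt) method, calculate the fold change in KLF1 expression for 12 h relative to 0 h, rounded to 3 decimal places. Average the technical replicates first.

Mean Ct: KLF1 0 h 21.540; KLF1 12 h 18.495; RPL13A 0 h 16.335; RPL13A 12 h 16.490
ΔCt(0 h) = 21.540 − 16.335 = 5.205
ΔCt(12 h) = 18.495 − 16.490 = 2.005
ΔΔCt = 2.005 − 5.205 = -3.200
Fold change = 2^(−(-3.200)) = 2^3.200 = 9.1896

9.190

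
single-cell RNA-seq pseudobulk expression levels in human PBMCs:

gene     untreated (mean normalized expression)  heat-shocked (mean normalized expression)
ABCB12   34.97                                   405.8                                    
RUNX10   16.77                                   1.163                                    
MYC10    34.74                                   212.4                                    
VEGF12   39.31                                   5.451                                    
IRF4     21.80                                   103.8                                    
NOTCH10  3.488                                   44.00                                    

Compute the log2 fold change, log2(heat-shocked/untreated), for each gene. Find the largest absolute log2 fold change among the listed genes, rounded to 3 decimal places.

3.850

log2(405.8/34.97) = 3.537  (ABCB12)
log2(1.163/16.77) = -3.850  (RUNX10)
log2(212.4/34.74) = 2.612  (MYC10)
log2(5.451/39.31) = -2.850  (VEGF12)
log2(103.8/21.80) = 2.251  (IRF4)
log2(44.00/3.488) = 3.657  (NOTCH10)
The largest magnitude belongs to RUNX10.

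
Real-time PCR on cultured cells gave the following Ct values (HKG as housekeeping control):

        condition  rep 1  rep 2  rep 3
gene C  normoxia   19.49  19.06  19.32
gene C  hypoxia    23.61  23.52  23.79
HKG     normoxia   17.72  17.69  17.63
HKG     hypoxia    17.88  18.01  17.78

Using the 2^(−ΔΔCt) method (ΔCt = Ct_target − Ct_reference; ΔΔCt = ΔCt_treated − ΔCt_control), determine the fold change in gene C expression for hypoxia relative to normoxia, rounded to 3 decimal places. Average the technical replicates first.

Mean Ct: gene C normoxia 19.290; gene C hypoxia 23.640; HKG normoxia 17.680; HKG hypoxia 17.890
ΔCt(normoxia) = 19.290 − 17.680 = 1.610
ΔCt(hypoxia) = 23.640 − 17.890 = 5.750
ΔΔCt = 5.750 − 1.610 = 4.140
Fold change = 2^(−4.140) = 0.0567

0.057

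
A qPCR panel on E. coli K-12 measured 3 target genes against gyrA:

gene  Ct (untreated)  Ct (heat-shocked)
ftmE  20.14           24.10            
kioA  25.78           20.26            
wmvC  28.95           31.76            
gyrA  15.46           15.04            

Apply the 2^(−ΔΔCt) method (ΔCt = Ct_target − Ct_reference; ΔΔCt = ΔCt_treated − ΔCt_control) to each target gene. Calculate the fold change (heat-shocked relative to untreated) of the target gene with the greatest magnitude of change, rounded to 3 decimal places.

34.297

ftmE: ΔΔCt = (24.10−15.04) − (20.14−15.46) = 9.06 − 4.68 = 4.38; fold change = 2^-4.38 = 0.048
kioA: ΔΔCt = (20.26−15.04) − (25.78−15.46) = 5.22 − 10.32 = -5.10; fold change = 2^5.10 = 34.297
wmvC: ΔΔCt = (31.76−15.04) − (28.95−15.46) = 16.72 − 13.49 = 3.23; fold change = 2^-3.23 = 0.107
kioA has the largest |ΔΔCt| = 5.10.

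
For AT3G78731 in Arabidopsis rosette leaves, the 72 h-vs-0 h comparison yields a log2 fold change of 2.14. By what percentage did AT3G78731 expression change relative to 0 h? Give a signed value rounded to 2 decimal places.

Fold change = 2^(2.14) = 4.4076
Percent change = (FC − 1) × 100% = (4.4076 − 1) × 100 = 340.76%

340.76%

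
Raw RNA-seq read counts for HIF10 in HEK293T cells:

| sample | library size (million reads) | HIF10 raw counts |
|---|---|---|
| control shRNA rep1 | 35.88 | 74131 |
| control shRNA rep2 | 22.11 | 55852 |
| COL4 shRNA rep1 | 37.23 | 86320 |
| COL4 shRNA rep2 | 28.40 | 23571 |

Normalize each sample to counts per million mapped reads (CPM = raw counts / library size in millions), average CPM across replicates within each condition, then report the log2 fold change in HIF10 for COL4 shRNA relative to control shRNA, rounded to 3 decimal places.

CPM(control shRNA rep1) = 74131 / 35.88 = 2066.0814
CPM(control shRNA rep2) = 55852 / 22.11 = 2526.0968
CPM(COL4 shRNA rep1) = 86320 / 37.23 = 2318.5603
CPM(COL4 shRNA rep2) = 23571 / 28.40 = 829.9648
mean CPM(control shRNA) = 2296.0891; mean CPM(COL4 shRNA) = 1574.2625
Fold change = 1574.2625 / 2296.0891 = 0.68563
log2(0.68563) = -0.5445

-0.545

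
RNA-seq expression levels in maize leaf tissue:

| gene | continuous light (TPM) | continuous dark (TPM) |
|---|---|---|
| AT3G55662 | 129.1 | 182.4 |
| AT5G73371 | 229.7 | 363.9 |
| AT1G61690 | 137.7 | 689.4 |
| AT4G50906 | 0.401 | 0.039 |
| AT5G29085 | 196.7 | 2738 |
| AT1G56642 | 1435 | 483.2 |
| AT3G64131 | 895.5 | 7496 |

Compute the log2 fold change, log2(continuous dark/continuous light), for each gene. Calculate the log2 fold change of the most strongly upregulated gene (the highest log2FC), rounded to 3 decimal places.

3.799

log2(182.4/129.1) = 0.499  (AT3G55662)
log2(363.9/229.7) = 0.664  (AT5G73371)
log2(689.4/137.7) = 2.324  (AT1G61690)
log2(0.039/0.401) = -3.362  (AT4G50906)
log2(2738/196.7) = 3.799  (AT5G29085)
log2(483.2/1435) = -1.570  (AT1G56642)
log2(7496/895.5) = 3.065  (AT3G64131)
AT5G29085 is most strongly upregulated.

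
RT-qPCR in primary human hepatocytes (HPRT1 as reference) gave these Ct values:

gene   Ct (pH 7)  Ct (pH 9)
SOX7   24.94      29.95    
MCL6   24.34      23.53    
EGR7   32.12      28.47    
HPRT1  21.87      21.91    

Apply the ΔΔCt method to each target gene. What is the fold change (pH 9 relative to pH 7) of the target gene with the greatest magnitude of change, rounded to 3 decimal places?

SOX7: ΔΔCt = (29.95−21.91) − (24.94−21.87) = 8.04 − 3.07 = 4.97; fold change = 2^-4.97 = 0.032
MCL6: ΔΔCt = (23.53−21.91) − (24.34−21.87) = 1.62 − 2.47 = -0.85; fold change = 2^0.85 = 1.803
EGR7: ΔΔCt = (28.47−21.91) − (32.12−21.87) = 6.56 − 10.25 = -3.69; fold change = 2^3.69 = 12.906
SOX7 has the largest |ΔΔCt| = 4.97.

0.032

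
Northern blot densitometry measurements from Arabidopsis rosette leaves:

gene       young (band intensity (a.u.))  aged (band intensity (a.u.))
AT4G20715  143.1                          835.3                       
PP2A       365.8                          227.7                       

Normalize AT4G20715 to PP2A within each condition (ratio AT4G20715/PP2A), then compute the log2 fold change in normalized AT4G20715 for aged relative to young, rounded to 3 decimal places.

3.229

AT4G20715/PP2A (young) = 143.1 / 365.8 = 0.3912
AT4G20715/PP2A (aged) = 835.3 / 227.7 = 3.6684
Fold change = 3.6684 / 0.3912 = 9.3774
log2(9.3774) = 3.2292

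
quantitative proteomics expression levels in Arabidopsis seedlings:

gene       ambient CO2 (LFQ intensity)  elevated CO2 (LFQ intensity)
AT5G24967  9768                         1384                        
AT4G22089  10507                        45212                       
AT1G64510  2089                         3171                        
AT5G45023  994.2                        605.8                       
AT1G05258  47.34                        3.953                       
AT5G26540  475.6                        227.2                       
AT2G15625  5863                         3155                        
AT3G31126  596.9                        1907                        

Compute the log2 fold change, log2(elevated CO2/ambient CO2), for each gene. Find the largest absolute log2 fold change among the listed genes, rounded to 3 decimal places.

log2(1384/9768) = -2.819  (AT5G24967)
log2(45212/10507) = 2.105  (AT4G22089)
log2(3171/2089) = 0.602  (AT1G64510)
log2(605.8/994.2) = -0.715  (AT5G45023)
log2(3.953/47.34) = -3.582  (AT1G05258)
log2(227.2/475.6) = -1.066  (AT5G26540)
log2(3155/5863) = -0.894  (AT2G15625)
log2(1907/596.9) = 1.676  (AT3G31126)
The largest magnitude belongs to AT1G05258.

3.582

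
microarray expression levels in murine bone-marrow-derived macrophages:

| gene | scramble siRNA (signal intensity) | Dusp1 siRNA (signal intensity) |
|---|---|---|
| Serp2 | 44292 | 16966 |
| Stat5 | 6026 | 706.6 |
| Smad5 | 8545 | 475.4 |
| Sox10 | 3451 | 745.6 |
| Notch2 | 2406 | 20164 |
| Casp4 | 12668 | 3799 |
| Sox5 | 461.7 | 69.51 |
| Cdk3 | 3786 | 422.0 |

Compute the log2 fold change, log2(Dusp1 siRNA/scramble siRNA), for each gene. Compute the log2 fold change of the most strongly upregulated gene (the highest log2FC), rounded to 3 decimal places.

3.067

log2(16966/44292) = -1.384  (Serp2)
log2(706.6/6026) = -3.092  (Stat5)
log2(475.4/8545) = -4.168  (Smad5)
log2(745.6/3451) = -2.211  (Sox10)
log2(20164/2406) = 3.067  (Notch2)
log2(3799/12668) = -1.737  (Casp4)
log2(69.51/461.7) = -2.732  (Sox5)
log2(422.0/3786) = -3.165  (Cdk3)
Notch2 is most strongly upregulated.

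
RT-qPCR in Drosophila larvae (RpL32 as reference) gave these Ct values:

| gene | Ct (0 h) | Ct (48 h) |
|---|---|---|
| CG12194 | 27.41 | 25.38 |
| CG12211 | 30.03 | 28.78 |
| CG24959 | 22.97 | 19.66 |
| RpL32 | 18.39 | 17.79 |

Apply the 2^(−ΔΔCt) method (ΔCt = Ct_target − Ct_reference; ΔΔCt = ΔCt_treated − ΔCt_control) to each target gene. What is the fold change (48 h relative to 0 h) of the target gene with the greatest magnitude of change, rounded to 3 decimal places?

CG12194: ΔΔCt = (25.38−17.79) − (27.41−18.39) = 7.59 − 9.02 = -1.43; fold change = 2^1.43 = 2.694
CG12211: ΔΔCt = (28.78−17.79) − (30.03−18.39) = 10.99 − 11.64 = -0.65; fold change = 2^0.65 = 1.569
CG24959: ΔΔCt = (19.66−17.79) − (22.97−18.39) = 1.87 − 4.58 = -2.71; fold change = 2^2.71 = 6.543
CG24959 has the largest |ΔΔCt| = 2.71.

6.543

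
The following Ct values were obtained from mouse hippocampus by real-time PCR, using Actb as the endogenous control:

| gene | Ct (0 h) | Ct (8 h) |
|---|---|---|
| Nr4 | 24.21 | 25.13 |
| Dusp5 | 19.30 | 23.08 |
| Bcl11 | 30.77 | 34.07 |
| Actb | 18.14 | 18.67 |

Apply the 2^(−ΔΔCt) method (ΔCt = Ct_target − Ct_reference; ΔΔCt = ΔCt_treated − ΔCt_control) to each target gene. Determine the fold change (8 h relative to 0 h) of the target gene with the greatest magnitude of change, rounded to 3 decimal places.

Nr4: ΔΔCt = (25.13−18.67) − (24.21−18.14) = 6.46 − 6.07 = 0.39; fold change = 2^-0.39 = 0.763
Dusp5: ΔΔCt = (23.08−18.67) − (19.30−18.14) = 4.41 − 1.16 = 3.25; fold change = 2^-3.25 = 0.105
Bcl11: ΔΔCt = (34.07−18.67) − (30.77−18.14) = 15.40 − 12.63 = 2.77; fold change = 2^-2.77 = 0.147
Dusp5 has the largest |ΔΔCt| = 3.25.

0.105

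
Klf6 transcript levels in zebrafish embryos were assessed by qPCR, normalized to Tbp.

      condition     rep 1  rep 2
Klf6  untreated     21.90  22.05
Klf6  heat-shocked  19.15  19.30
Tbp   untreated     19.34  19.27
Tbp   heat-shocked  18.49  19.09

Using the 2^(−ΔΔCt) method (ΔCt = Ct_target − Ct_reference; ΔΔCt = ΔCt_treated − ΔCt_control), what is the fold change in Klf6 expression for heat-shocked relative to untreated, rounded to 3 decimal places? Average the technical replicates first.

Mean Ct: Klf6 untreated 21.975; Klf6 heat-shocked 19.225; Tbp untreated 19.305; Tbp heat-shocked 18.790
ΔCt(untreated) = 21.975 − 19.305 = 2.670
ΔCt(heat-shocked) = 19.225 − 18.790 = 0.435
ΔΔCt = 0.435 − 2.670 = -2.235
Fold change = 2^(−(-2.235)) = 2^2.235 = 4.7076

4.708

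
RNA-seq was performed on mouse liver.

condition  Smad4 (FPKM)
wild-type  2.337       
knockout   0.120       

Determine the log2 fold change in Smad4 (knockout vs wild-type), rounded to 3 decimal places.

-4.284

Fold change = 0.120 / 2.337 = 0.0513
log2(0.0513) = -4.2836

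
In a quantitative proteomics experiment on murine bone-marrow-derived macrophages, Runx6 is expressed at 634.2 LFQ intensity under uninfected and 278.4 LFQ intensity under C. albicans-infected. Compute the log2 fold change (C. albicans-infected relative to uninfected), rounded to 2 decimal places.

-1.19

Fold change = 278.4 / 634.2 = 0.4390
log2(0.4390) = -1.188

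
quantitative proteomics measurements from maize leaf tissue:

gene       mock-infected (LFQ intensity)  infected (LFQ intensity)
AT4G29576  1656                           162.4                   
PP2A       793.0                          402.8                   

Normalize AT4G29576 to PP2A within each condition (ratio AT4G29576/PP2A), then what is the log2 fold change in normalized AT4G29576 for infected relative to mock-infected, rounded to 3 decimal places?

-2.373

AT4G29576/PP2A (mock-infected) = 1656 / 793.0 = 2.0883
AT4G29576/PP2A (infected) = 162.4 / 402.8 = 0.40318
Fold change = 0.40318 / 2.0883 = 0.1931
log2(0.1931) = -2.3728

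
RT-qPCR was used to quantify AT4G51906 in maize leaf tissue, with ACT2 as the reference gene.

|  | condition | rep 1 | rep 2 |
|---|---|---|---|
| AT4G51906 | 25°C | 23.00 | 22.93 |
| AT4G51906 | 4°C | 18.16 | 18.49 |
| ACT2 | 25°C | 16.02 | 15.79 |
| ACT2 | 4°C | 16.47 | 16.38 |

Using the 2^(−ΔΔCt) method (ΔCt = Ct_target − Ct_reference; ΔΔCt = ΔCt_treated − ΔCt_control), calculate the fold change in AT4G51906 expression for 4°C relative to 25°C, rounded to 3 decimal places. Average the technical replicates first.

35.753

Mean Ct: AT4G51906 25°C 22.965; AT4G51906 4°C 18.325; ACT2 25°C 15.905; ACT2 4°C 16.425
ΔCt(25°C) = 22.965 − 15.905 = 7.060
ΔCt(4°C) = 18.325 − 16.425 = 1.900
ΔΔCt = 1.900 − 7.060 = -5.160
Fold change = 2^(−(-5.160)) = 2^5.160 = 35.7532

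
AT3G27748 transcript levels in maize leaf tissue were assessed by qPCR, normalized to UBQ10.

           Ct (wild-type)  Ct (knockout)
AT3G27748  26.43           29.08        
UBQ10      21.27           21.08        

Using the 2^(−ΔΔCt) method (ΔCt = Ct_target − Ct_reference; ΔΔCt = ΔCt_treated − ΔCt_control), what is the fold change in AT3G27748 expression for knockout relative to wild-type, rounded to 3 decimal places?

0.140

ΔCt(wild-type) = 26.430 − 21.270 = 5.160
ΔCt(knockout) = 29.080 − 21.080 = 8.000
ΔΔCt = 8.000 − 5.160 = 2.840
Fold change = 2^(−2.840) = 0.1397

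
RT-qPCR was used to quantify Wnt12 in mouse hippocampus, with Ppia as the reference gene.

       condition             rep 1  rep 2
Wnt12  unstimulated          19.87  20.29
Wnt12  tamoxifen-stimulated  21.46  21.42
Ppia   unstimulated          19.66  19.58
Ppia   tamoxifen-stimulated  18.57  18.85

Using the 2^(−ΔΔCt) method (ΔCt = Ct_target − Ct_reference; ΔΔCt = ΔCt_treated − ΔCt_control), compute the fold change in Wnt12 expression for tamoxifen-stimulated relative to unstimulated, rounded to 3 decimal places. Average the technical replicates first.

0.207

Mean Ct: Wnt12 unstimulated 20.080; Wnt12 tamoxifen-stimulated 21.440; Ppia unstimulated 19.620; Ppia tamoxifen-stimulated 18.710
ΔCt(unstimulated) = 20.080 − 19.620 = 0.460
ΔCt(tamoxifen-stimulated) = 21.440 − 18.710 = 2.730
ΔΔCt = 2.730 − 0.460 = 2.270
Fold change = 2^(−2.270) = 0.2073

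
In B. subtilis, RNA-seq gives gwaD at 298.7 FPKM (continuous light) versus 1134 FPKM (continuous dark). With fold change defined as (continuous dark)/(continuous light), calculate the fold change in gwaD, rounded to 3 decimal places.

3.796

Fold change = 1134 / 298.7 = 3.7965
gwaD is upregulated.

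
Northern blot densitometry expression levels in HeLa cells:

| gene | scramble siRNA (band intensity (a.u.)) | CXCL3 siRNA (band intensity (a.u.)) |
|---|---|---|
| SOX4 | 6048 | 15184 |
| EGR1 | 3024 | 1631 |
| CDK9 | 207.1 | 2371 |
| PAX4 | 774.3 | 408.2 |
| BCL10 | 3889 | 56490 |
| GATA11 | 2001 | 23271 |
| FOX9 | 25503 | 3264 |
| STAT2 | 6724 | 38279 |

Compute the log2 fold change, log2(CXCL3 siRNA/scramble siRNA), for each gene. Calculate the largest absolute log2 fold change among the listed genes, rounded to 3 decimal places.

log2(15184/6048) = 1.328  (SOX4)
log2(1631/3024) = -0.891  (EGR1)
log2(2371/207.1) = 3.517  (CDK9)
log2(408.2/774.3) = -0.924  (PAX4)
log2(56490/3889) = 3.861  (BCL10)
log2(23271/2001) = 3.540  (GATA11)
log2(3264/25503) = -2.966  (FOX9)
log2(38279/6724) = 2.509  (STAT2)
The largest magnitude belongs to BCL10.

3.861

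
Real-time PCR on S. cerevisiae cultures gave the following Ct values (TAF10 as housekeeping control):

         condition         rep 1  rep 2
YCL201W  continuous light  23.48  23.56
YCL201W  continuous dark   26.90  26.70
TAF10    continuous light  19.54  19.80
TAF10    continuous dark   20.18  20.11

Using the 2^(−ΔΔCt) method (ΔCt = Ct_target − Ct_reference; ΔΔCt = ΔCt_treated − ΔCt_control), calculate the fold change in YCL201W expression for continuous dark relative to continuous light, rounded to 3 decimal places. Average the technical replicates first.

0.143

Mean Ct: YCL201W continuous light 23.520; YCL201W continuous dark 26.800; TAF10 continuous light 19.670; TAF10 continuous dark 20.145
ΔCt(continuous light) = 23.520 − 19.670 = 3.850
ΔCt(continuous dark) = 26.800 − 20.145 = 6.655
ΔΔCt = 6.655 − 3.850 = 2.805
Fold change = 2^(−2.805) = 0.1431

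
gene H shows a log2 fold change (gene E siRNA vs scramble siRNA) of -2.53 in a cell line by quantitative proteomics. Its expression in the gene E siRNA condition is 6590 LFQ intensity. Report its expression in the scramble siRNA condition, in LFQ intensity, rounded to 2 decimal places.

38061.97

Fold change = 2^(-2.53) = 0.1731
scramble siRNA expression = 6590 / 0.1731 = 38061.97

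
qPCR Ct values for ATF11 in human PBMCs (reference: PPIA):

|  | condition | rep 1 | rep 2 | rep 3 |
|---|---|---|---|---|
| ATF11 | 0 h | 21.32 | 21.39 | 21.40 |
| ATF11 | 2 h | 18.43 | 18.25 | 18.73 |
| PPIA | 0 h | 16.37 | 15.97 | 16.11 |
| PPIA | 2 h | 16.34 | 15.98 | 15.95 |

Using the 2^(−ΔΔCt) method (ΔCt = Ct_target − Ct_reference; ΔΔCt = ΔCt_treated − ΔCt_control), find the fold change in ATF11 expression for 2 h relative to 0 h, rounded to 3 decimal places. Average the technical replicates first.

7.160

Mean Ct: ATF11 0 h 21.370; ATF11 2 h 18.470; PPIA 0 h 16.150; PPIA 2 h 16.090
ΔCt(0 h) = 21.370 − 16.150 = 5.220
ΔCt(2 h) = 18.470 − 16.090 = 2.380
ΔΔCt = 2.380 − 5.220 = -2.840
Fold change = 2^(−(-2.840)) = 2^2.840 = 7.1602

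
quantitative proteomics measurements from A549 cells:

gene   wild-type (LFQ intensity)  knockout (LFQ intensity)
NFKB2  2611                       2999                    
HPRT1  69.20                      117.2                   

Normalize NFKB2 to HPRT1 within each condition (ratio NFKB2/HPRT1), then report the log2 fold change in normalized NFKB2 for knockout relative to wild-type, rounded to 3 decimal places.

NFKB2/HPRT1 (wild-type) = 2611 / 69.20 = 37.731
NFKB2/HPRT1 (knockout) = 2999 / 117.2 = 25.589
Fold change = 25.589 / 37.731 = 0.6782
log2(0.6782) = -0.5602

-0.560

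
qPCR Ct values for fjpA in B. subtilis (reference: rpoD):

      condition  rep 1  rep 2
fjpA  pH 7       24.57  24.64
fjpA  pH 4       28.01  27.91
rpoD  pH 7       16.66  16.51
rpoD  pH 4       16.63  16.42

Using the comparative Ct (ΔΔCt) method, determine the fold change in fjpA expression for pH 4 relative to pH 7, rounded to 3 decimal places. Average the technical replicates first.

0.094

Mean Ct: fjpA pH 7 24.605; fjpA pH 4 27.960; rpoD pH 7 16.585; rpoD pH 4 16.525
ΔCt(pH 7) = 24.605 − 16.585 = 8.020
ΔCt(pH 4) = 27.960 − 16.525 = 11.435
ΔΔCt = 11.435 − 8.020 = 3.415
Fold change = 2^(−3.415) = 0.0938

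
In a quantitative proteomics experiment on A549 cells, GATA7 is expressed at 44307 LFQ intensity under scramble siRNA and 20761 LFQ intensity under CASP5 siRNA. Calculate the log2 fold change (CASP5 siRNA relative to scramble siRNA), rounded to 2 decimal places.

-1.09

Fold change = 20761 / 44307 = 0.4686
log2(0.4686) = -1.094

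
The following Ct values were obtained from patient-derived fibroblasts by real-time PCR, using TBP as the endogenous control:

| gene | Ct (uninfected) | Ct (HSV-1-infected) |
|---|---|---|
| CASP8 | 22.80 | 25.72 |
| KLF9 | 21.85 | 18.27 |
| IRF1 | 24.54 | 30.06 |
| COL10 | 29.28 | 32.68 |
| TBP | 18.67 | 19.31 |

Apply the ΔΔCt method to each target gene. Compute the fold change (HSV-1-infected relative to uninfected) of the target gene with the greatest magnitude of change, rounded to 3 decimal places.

0.034

CASP8: ΔΔCt = (25.72−19.31) − (22.80−18.67) = 6.41 − 4.13 = 2.28; fold change = 2^-2.28 = 0.206
KLF9: ΔΔCt = (18.27−19.31) − (21.85−18.67) = -1.04 − 3.18 = -4.22; fold change = 2^4.22 = 18.636
IRF1: ΔΔCt = (30.06−19.31) − (24.54−18.67) = 10.75 − 5.87 = 4.88; fold change = 2^-4.88 = 0.034
COL10: ΔΔCt = (32.68−19.31) − (29.28−18.67) = 13.37 − 10.61 = 2.76; fold change = 2^-2.76 = 0.148
IRF1 has the largest |ΔΔCt| = 4.88.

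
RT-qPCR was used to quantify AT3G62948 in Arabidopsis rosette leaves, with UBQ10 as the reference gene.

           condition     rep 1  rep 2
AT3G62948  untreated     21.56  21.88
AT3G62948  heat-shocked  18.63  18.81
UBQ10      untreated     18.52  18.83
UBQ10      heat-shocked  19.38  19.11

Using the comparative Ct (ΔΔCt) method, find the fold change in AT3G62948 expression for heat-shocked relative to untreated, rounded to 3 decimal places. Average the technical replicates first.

Mean Ct: AT3G62948 untreated 21.720; AT3G62948 heat-shocked 18.720; UBQ10 untreated 18.675; UBQ10 heat-shocked 19.245
ΔCt(untreated) = 21.720 − 18.675 = 3.045
ΔCt(heat-shocked) = 18.720 − 19.245 = -0.525
ΔΔCt = -0.525 − 3.045 = -3.570
Fold change = 2^(−(-3.570)) = 2^3.570 = 11.8762

11.876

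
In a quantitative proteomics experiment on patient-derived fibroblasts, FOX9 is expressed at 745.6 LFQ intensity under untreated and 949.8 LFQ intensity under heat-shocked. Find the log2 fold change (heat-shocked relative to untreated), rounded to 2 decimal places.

0.35

Fold change = 949.8 / 745.6 = 1.2739
log2(1.2739) = 0.349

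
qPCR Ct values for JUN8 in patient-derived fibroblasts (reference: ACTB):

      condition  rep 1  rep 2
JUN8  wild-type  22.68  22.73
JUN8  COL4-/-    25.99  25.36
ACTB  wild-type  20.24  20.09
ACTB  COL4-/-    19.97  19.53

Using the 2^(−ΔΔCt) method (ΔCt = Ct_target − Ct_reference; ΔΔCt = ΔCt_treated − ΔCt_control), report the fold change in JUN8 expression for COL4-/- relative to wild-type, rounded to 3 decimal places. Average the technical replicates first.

Mean Ct: JUN8 wild-type 22.705; JUN8 COL4-/- 25.675; ACTB wild-type 20.165; ACTB COL4-/- 19.750
ΔCt(wild-type) = 22.705 − 20.165 = 2.540
ΔCt(COL4-/-) = 25.675 − 19.750 = 5.925
ΔΔCt = 5.925 − 2.540 = 3.385
Fold change = 2^(−3.385) = 0.0957

0.096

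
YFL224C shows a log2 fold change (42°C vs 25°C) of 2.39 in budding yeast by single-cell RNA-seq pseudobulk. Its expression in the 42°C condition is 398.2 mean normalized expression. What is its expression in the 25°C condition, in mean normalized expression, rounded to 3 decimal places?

Fold change = 2^(2.39) = 5.2416
25°C expression = 398.2 / 5.2416 = 75.970

75.970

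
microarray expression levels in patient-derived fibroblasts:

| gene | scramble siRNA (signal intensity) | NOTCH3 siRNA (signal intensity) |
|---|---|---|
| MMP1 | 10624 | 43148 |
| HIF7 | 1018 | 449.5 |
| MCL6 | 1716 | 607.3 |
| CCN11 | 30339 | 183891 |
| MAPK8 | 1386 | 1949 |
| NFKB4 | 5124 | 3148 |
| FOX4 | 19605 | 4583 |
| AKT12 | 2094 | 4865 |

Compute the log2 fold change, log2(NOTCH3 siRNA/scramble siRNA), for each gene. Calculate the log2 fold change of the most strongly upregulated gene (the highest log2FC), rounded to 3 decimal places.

2.600

log2(43148/10624) = 2.022  (MMP1)
log2(449.5/1018) = -1.179  (HIF7)
log2(607.3/1716) = -1.499  (MCL6)
log2(183891/30339) = 2.600  (CCN11)
log2(1949/1386) = 0.492  (MAPK8)
log2(3148/5124) = -0.703  (NFKB4)
log2(4583/19605) = -2.097  (FOX4)
log2(4865/2094) = 1.216  (AKT12)
CCN11 is most strongly upregulated.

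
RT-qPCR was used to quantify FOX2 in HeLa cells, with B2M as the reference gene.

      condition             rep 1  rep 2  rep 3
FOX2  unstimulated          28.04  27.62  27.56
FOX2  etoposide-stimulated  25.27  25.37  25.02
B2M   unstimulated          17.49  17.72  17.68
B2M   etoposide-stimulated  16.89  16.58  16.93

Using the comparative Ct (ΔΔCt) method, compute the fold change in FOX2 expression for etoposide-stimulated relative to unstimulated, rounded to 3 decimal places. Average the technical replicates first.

3.227

Mean Ct: FOX2 unstimulated 27.740; FOX2 etoposide-stimulated 25.220; B2M unstimulated 17.630; B2M etoposide-stimulated 16.800
ΔCt(unstimulated) = 27.740 − 17.630 = 10.110
ΔCt(etoposide-stimulated) = 25.220 − 16.800 = 8.420
ΔΔCt = 8.420 − 10.110 = -1.690
Fold change = 2^(−(-1.690)) = 2^1.690 = 3.2266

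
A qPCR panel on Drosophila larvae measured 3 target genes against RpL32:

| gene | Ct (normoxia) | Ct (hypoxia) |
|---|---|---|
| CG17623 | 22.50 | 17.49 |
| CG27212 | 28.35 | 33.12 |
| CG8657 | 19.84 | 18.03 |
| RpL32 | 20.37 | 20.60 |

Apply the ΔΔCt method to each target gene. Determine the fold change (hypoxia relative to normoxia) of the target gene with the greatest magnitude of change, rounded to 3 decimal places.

37.792

CG17623: ΔΔCt = (17.49−20.60) − (22.50−20.37) = -3.11 − 2.13 = -5.24; fold change = 2^5.24 = 37.792
CG27212: ΔΔCt = (33.12−20.60) − (28.35−20.37) = 12.52 − 7.98 = 4.54; fold change = 2^-4.54 = 0.043
CG8657: ΔΔCt = (18.03−20.60) − (19.84−20.37) = -2.57 − (-0.53) = -2.04; fold change = 2^2.04 = 4.112
CG17623 has the largest |ΔΔCt| = 5.24.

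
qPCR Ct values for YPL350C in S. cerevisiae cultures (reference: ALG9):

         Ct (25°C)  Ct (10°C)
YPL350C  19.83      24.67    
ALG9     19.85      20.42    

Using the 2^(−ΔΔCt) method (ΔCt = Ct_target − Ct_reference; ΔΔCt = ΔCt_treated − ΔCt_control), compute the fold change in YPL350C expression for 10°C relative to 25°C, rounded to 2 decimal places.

0.05

ΔCt(25°C) = 19.830 − 19.850 = -0.020
ΔCt(10°C) = 24.670 − 20.420 = 4.250
ΔΔCt = 4.250 − (-0.020) = 4.270
Fold change = 2^(−4.270) = 0.052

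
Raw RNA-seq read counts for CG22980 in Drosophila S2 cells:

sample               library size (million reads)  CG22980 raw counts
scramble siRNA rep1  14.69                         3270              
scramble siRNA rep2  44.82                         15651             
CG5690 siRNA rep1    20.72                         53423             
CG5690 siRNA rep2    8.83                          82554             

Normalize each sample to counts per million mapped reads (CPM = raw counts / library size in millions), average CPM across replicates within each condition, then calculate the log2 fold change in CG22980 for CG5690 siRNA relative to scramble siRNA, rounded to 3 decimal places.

CPM(scramble siRNA rep1) = 3270 / 14.69 = 222.6004
CPM(scramble siRNA rep2) = 15651 / 44.82 = 349.1968
CPM(CG5690 siRNA rep1) = 53423 / 20.72 = 2578.3301
CPM(CG5690 siRNA rep2) = 82554 / 8.83 = 9349.2639
mean CPM(scramble siRNA) = 285.8986; mean CPM(CG5690 siRNA) = 5963.7970
Fold change = 5963.7970 / 285.8986 = 20.85983
log2(20.85983) = 4.3827

4.383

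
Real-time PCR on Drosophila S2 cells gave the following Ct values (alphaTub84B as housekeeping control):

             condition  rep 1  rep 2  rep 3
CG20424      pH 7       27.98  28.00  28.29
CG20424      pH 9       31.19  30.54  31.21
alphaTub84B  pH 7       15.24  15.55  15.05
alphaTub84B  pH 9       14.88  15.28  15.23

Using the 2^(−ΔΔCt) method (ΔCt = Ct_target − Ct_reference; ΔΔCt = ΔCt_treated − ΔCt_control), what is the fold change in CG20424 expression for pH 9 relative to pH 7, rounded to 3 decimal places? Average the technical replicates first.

Mean Ct: CG20424 pH 7 28.090; CG20424 pH 9 30.980; alphaTub84B pH 7 15.280; alphaTub84B pH 9 15.130
ΔCt(pH 7) = 28.090 − 15.280 = 12.810
ΔCt(pH 9) = 30.980 − 15.130 = 15.850
ΔΔCt = 15.850 − 12.810 = 3.040
Fold change = 2^(−3.040) = 0.1216

0.122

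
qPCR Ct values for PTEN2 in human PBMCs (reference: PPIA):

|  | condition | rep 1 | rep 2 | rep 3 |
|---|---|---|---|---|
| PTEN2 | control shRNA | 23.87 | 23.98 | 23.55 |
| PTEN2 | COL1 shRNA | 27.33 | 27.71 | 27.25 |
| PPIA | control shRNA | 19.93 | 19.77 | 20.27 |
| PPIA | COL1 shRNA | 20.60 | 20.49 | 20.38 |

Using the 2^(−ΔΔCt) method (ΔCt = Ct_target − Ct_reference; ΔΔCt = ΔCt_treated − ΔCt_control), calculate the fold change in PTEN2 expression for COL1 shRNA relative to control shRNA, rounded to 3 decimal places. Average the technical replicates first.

Mean Ct: PTEN2 control shRNA 23.800; PTEN2 COL1 shRNA 27.430; PPIA control shRNA 19.990; PPIA COL1 shRNA 20.490
ΔCt(control shRNA) = 23.800 − 19.990 = 3.810
ΔCt(COL1 shRNA) = 27.430 − 20.490 = 6.940
ΔΔCt = 6.940 − 3.810 = 3.130
Fold change = 2^(−3.130) = 0.1142

0.114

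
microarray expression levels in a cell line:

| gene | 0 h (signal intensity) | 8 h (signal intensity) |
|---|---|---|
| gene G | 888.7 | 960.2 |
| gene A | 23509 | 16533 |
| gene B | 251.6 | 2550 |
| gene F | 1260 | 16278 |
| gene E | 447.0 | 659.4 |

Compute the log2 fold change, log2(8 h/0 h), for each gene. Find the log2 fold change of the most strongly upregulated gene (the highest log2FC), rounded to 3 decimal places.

3.691

log2(960.2/888.7) = 0.112  (gene G)
log2(16533/23509) = -0.508  (gene A)
log2(2550/251.6) = 3.341  (gene B)
log2(16278/1260) = 3.691  (gene F)
log2(659.4/447.0) = 0.561  (gene E)
gene F is most strongly upregulated.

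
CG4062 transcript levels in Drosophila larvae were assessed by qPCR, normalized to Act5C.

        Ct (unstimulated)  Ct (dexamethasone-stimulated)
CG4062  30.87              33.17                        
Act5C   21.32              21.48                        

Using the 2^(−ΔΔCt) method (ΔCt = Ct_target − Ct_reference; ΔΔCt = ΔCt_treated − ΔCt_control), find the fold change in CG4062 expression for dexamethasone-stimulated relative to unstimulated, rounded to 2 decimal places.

0.23

ΔCt(unstimulated) = 30.870 − 21.320 = 9.550
ΔCt(dexamethasone-stimulated) = 33.170 − 21.480 = 11.690
ΔΔCt = 11.690 − 9.550 = 2.140
Fold change = 2^(−2.140) = 0.227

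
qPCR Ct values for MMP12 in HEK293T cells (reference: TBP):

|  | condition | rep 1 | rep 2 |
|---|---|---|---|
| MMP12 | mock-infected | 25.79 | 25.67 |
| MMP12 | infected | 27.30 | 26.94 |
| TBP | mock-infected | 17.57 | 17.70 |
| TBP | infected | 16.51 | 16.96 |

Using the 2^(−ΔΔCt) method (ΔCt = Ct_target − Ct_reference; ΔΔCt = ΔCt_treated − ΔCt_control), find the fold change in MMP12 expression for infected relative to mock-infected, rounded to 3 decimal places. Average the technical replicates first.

0.204

Mean Ct: MMP12 mock-infected 25.730; MMP12 infected 27.120; TBP mock-infected 17.635; TBP infected 16.735
ΔCt(mock-infected) = 25.730 − 17.635 = 8.095
ΔCt(infected) = 27.120 − 16.735 = 10.385
ΔΔCt = 10.385 − 8.095 = 2.290
Fold change = 2^(−2.290) = 0.2045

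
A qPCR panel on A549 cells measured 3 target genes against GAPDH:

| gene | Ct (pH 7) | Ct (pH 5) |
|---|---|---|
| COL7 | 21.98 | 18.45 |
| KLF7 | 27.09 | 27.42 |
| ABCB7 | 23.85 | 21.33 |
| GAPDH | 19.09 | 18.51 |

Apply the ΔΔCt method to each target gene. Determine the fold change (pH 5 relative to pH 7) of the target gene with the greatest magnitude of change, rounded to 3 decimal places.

COL7: ΔΔCt = (18.45−18.51) − (21.98−19.09) = -0.06 − 2.89 = -2.95; fold change = 2^2.95 = 7.727
KLF7: ΔΔCt = (27.42−18.51) − (27.09−19.09) = 8.91 − 8.00 = 0.91; fold change = 2^-0.91 = 0.532
ABCB7: ΔΔCt = (21.33−18.51) − (23.85−19.09) = 2.82 − 4.76 = -1.94; fold change = 2^1.94 = 3.837
COL7 has the largest |ΔΔCt| = 2.95.

7.727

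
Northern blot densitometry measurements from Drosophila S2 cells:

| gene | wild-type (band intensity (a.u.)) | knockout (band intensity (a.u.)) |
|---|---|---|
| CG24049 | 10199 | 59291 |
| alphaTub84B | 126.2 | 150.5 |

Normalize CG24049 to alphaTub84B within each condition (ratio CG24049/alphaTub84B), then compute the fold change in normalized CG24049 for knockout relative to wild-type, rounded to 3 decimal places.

CG24049/alphaTub84B (wild-type) = 10199 / 126.2 = 80.816
CG24049/alphaTub84B (knockout) = 59291 / 150.5 = 393.96
Fold change = 393.96 / 80.816 = 4.8748

4.875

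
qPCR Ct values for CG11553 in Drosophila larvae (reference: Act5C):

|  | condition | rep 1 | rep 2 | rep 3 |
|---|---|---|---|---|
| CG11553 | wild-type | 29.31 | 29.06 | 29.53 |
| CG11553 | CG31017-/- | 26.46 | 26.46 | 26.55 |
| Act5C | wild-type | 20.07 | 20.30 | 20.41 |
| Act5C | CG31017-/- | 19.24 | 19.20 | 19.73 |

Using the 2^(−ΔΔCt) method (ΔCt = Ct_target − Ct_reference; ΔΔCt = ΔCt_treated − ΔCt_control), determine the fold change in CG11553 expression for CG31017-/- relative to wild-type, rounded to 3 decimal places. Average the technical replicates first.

Mean Ct: CG11553 wild-type 29.300; CG11553 CG31017-/- 26.490; Act5C wild-type 20.260; Act5C CG31017-/- 19.390
ΔCt(wild-type) = 29.300 − 20.260 = 9.040
ΔCt(CG31017-/-) = 26.490 − 19.390 = 7.100
ΔΔCt = 7.100 − 9.040 = -1.940
Fold change = 2^(−(-1.940)) = 2^1.940 = 3.8371

3.837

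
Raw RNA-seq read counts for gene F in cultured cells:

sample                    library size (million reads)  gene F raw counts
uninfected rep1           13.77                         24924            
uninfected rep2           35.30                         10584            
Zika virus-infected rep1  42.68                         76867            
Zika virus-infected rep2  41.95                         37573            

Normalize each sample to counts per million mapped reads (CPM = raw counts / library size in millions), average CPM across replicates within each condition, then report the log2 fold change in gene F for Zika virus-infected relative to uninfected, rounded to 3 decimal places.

CPM(uninfected rep1) = 24924 / 13.77 = 1810.0218
CPM(uninfected rep2) = 10584 / 35.30 = 299.8300
CPM(Zika virus-infected rep1) = 76867 / 42.68 = 1801.0075
CPM(Zika virus-infected rep2) = 37573 / 41.95 = 895.6615
mean CPM(uninfected) = 1054.9259; mean CPM(Zika virus-infected) = 1348.3345
Fold change = 1348.3345 / 1054.9259 = 1.27813
log2(1.27813) = 0.3540

0.354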